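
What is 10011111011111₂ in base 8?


Group into 3-bit groups: 010011111011111
  010 = 2
  011 = 3
  111 = 7
  011 = 3
  111 = 7
= 0o23737


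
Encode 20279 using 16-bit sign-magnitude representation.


Sign bit: 0 (positive)
Magnitude: 20279 = 100111100110111
= 0100111100110111


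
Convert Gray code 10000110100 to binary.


Gray code: 10000110100
MSB stays the same: 1
Each subsequent bit = prev_binary XOR current_gray:
  B[1] = 1 XOR 0 = 1
  B[2] = 1 XOR 0 = 1
  B[3] = 1 XOR 0 = 1
  B[4] = 1 XOR 0 = 1
  B[5] = 1 XOR 1 = 0
  B[6] = 0 XOR 1 = 1
  B[7] = 1 XOR 0 = 1
  B[8] = 1 XOR 1 = 0
  B[9] = 0 XOR 0 = 0
  B[10] = 0 XOR 0 = 0
= 11111011000 (2008 decimal)


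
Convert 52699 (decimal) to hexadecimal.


Divide by 16 repeatedly:
52699 ÷ 16 = 3293 remainder 11 (B)
3293 ÷ 16 = 205 remainder 13 (D)
205 ÷ 16 = 12 remainder 13 (D)
12 ÷ 16 = 0 remainder 12 (C)
Reading remainders bottom-up:
= 0xCDDB


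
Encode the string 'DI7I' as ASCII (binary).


String: 'DI7I'  (4 characters)
Per-character ASCII lookup:
  'D': uppercase starts at 65: 'D' = 65 + 3 = 68 → 1000100
  'I': uppercase starts at 65: 'I' = 65 + 8 = 73 → 1001001
  '7': digits start at 48: '7' = 48 + 7 = 55 → 110111
  'I': uppercase starts at 65: 'I' = 65 + 8 = 73 → 1001001
= 1000100 1001001 110111 1001001


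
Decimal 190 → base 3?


Divide by 3 repeatedly:
190 ÷ 3 = 63 remainder 1
63 ÷ 3 = 21 remainder 0
21 ÷ 3 = 7 remainder 0
7 ÷ 3 = 2 remainder 1
2 ÷ 3 = 0 remainder 2
Reading remainders bottom-up:
= 21001


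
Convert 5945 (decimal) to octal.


Divide by 8 repeatedly:
5945 ÷ 8 = 743 remainder 1
743 ÷ 8 = 92 remainder 7
92 ÷ 8 = 11 remainder 4
11 ÷ 8 = 1 remainder 3
1 ÷ 8 = 0 remainder 1
Reading remainders bottom-up:
= 0o13471


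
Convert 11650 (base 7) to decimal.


Positional values (base 7):
  0 × 7^0 = 0 × 1 = 0
  5 × 7^1 = 5 × 7 = 35
  6 × 7^2 = 6 × 49 = 294
  1 × 7^3 = 1 × 343 = 343
  1 × 7^4 = 1 × 2401 = 2401
Sum = 0 + 35 + 294 + 343 + 2401
= 3073


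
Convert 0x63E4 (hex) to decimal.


Positional values:
Position 0: 4 × 16^0 = 4 × 1 = 4
Position 1: E × 16^1 = 14 × 16 = 224
Position 2: 3 × 16^2 = 3 × 256 = 768
Position 3: 6 × 16^3 = 6 × 4096 = 24576
Sum = 4 + 224 + 768 + 24576
= 25572


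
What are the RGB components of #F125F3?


Hex: #F125F3
R = F1₁₆ = 241
G = 25₁₆ = 37
B = F3₁₆ = 243
= RGB(241, 37, 243)


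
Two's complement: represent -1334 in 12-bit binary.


Original: 010100110110
Step 1 - Invert all bits: 101011001001
Step 2 - Add 1: 101011001001 + 1
= 101011001010 (represents -1334)


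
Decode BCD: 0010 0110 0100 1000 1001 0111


Each 4-bit group → digit:
  0010 → 2
  0110 → 6
  0100 → 4
  1000 → 8
  1001 → 9
  0111 → 7
= 264897


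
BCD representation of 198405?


Each digit → 4-bit binary:
  1 → 0001
  9 → 1001
  8 → 1000
  4 → 0100
  0 → 0000
  5 → 0101
= 0001 1001 1000 0100 0000 0101


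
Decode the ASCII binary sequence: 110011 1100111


Codes (binary): 110011 1100111
Per-code ASCII lookup:
  110011 = 51  (range 48-57: digits, 51 - 48 = 3) → '3'
  1100111 = 103  (range 97-122: lowercase, 103 - 97 = 6) → 'g'
= '3g'


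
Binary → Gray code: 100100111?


Binary: 100100111
Gray code: G = B XOR (B >> 1)
B >> 1 = 010010011
100100111 XOR 010010011:
  1 XOR 0 = 1
  0 XOR 1 = 1
  0 XOR 0 = 0
  1 XOR 0 = 1
  0 XOR 1 = 1
  0 XOR 0 = 0
  1 XOR 0 = 1
  1 XOR 1 = 0
  1 XOR 1 = 0
= 110110100


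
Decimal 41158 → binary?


Divide by 2 repeatedly:
41158 ÷ 2 = 20579 remainder 0
20579 ÷ 2 = 10289 remainder 1
10289 ÷ 2 = 5144 remainder 1
5144 ÷ 2 = 2572 remainder 0
2572 ÷ 2 = 1286 remainder 0
1286 ÷ 2 = 643 remainder 0
643 ÷ 2 = 321 remainder 1
321 ÷ 2 = 160 remainder 1
160 ÷ 2 = 80 remainder 0
80 ÷ 2 = 40 remainder 0
40 ÷ 2 = 20 remainder 0
20 ÷ 2 = 10 remainder 0
10 ÷ 2 = 5 remainder 0
5 ÷ 2 = 2 remainder 1
2 ÷ 2 = 1 remainder 0
1 ÷ 2 = 0 remainder 1
Reading remainders bottom-up:
= 1010000011000110


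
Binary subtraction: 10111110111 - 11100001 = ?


Align and subtract column by column (LSB to MSB, borrowing when needed):
  10111110111
- 00011100001
  -----------
  col 0: (1 - 0 borrow-in) - 1 → 1 - 1 = 0, borrow out 0
  col 1: (1 - 0 borrow-in) - 0 → 1 - 0 = 1, borrow out 0
  col 2: (1 - 0 borrow-in) - 0 → 1 - 0 = 1, borrow out 0
  col 3: (0 - 0 borrow-in) - 0 → 0 - 0 = 0, borrow out 0
  col 4: (1 - 0 borrow-in) - 0 → 1 - 0 = 1, borrow out 0
  col 5: (1 - 0 borrow-in) - 1 → 1 - 1 = 0, borrow out 0
  col 6: (1 - 0 borrow-in) - 1 → 1 - 1 = 0, borrow out 0
  col 7: (1 - 0 borrow-in) - 1 → 1 - 1 = 0, borrow out 0
  col 8: (1 - 0 borrow-in) - 0 → 1 - 0 = 1, borrow out 0
  col 9: (0 - 0 borrow-in) - 0 → 0 - 0 = 0, borrow out 0
  col 10: (1 - 0 borrow-in) - 0 → 1 - 0 = 1, borrow out 0
Reading bits MSB→LSB: 10100010110
Strip leading zeros: 10100010110
= 10100010110


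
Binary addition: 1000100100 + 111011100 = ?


Align and add column by column (LSB to MSB, carry propagating):
  01000100100
+ 00111011100
  -----------
  col 0: 0 + 0 + 0 (carry in) = 0 → bit 0, carry out 0
  col 1: 0 + 0 + 0 (carry in) = 0 → bit 0, carry out 0
  col 2: 1 + 1 + 0 (carry in) = 2 → bit 0, carry out 1
  col 3: 0 + 1 + 1 (carry in) = 2 → bit 0, carry out 1
  col 4: 0 + 1 + 1 (carry in) = 2 → bit 0, carry out 1
  col 5: 1 + 0 + 1 (carry in) = 2 → bit 0, carry out 1
  col 6: 0 + 1 + 1 (carry in) = 2 → bit 0, carry out 1
  col 7: 0 + 1 + 1 (carry in) = 2 → bit 0, carry out 1
  col 8: 0 + 1 + 1 (carry in) = 2 → bit 0, carry out 1
  col 9: 1 + 0 + 1 (carry in) = 2 → bit 0, carry out 1
  col 10: 0 + 0 + 1 (carry in) = 1 → bit 1, carry out 0
Reading bits MSB→LSB: 10000000000
Strip leading zeros: 10000000000
= 10000000000


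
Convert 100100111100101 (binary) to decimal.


Positional values:
Bit 0: 1 × 2^0 = 1
Bit 2: 1 × 2^2 = 4
Bit 5: 1 × 2^5 = 32
Bit 6: 1 × 2^6 = 64
Bit 7: 1 × 2^7 = 128
Bit 8: 1 × 2^8 = 256
Bit 11: 1 × 2^11 = 2048
Bit 14: 1 × 2^14 = 16384
Sum = 1 + 4 + 32 + 64 + 128 + 256 + 2048 + 16384
= 18917


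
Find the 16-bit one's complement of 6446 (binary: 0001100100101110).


Original: 0001100100101110
Invert all bits:
  bit 0: 0 → 1
  bit 1: 0 → 1
  bit 2: 0 → 1
  bit 3: 1 → 0
  bit 4: 1 → 0
  bit 5: 0 → 1
  bit 6: 0 → 1
  bit 7: 1 → 0
  bit 8: 0 → 1
  bit 9: 0 → 1
  bit 10: 1 → 0
  bit 11: 0 → 1
  bit 12: 1 → 0
  bit 13: 1 → 0
  bit 14: 1 → 0
  bit 15: 0 → 1
= 1110011011010001


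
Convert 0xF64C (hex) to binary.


Each hex digit → 4 binary bits:
  F = 1111
  6 = 0110
  4 = 0100
  C = 1100
Concatenate: 1111 0110 0100 1100
= 1111011001001100


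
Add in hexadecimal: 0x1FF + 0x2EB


Align and add column by column (LSB to MSB, each column mod 16 with carry):
  01FF
+ 02EB
  ----
  col 0: F(15) + B(11) + 0 (carry in) = 26 → A(10), carry out 1
  col 1: F(15) + E(14) + 1 (carry in) = 30 → E(14), carry out 1
  col 2: 1(1) + 2(2) + 1 (carry in) = 4 → 4(4), carry out 0
  col 3: 0(0) + 0(0) + 0 (carry in) = 0 → 0(0), carry out 0
Reading digits MSB→LSB: 04EA
Strip leading zeros: 4EA
= 0x4EA


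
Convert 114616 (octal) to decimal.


Positional values:
Position 0: 6 × 8^0 = 6
Position 1: 1 × 8^1 = 8
Position 2: 6 × 8^2 = 384
Position 3: 4 × 8^3 = 2048
Position 4: 1 × 8^4 = 4096
Position 5: 1 × 8^5 = 32768
Sum = 6 + 8 + 384 + 2048 + 4096 + 32768
= 39310


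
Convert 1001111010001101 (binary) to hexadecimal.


Group into 4-bit nibbles: 1001111010001101
  1001 = 9
  1110 = E
  1000 = 8
  1101 = D
= 0x9E8D


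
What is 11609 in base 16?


Divide by 16 repeatedly:
11609 ÷ 16 = 725 remainder 9 (9)
725 ÷ 16 = 45 remainder 5 (5)
45 ÷ 16 = 2 remainder 13 (D)
2 ÷ 16 = 0 remainder 2 (2)
Reading remainders bottom-up:
= 0x2D59


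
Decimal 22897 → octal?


Divide by 8 repeatedly:
22897 ÷ 8 = 2862 remainder 1
2862 ÷ 8 = 357 remainder 6
357 ÷ 8 = 44 remainder 5
44 ÷ 8 = 5 remainder 4
5 ÷ 8 = 0 remainder 5
Reading remainders bottom-up:
= 0o54561


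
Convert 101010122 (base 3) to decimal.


Positional values (base 3):
  2 × 3^0 = 2 × 1 = 2
  2 × 3^1 = 2 × 3 = 6
  1 × 3^2 = 1 × 9 = 9
  0 × 3^3 = 0 × 27 = 0
  1 × 3^4 = 1 × 81 = 81
  0 × 3^5 = 0 × 243 = 0
  1 × 3^6 = 1 × 729 = 729
  0 × 3^7 = 0 × 2187 = 0
  1 × 3^8 = 1 × 6561 = 6561
Sum = 2 + 6 + 9 + 0 + 81 + 0 + 729 + 0 + 6561
= 7388


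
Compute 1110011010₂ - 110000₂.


Align and subtract column by column (LSB to MSB, borrowing when needed):
  1110011010
- 0000110000
  ----------
  col 0: (0 - 0 borrow-in) - 0 → 0 - 0 = 0, borrow out 0
  col 1: (1 - 0 borrow-in) - 0 → 1 - 0 = 1, borrow out 0
  col 2: (0 - 0 borrow-in) - 0 → 0 - 0 = 0, borrow out 0
  col 3: (1 - 0 borrow-in) - 0 → 1 - 0 = 1, borrow out 0
  col 4: (1 - 0 borrow-in) - 1 → 1 - 1 = 0, borrow out 0
  col 5: (0 - 0 borrow-in) - 1 → borrow from next column: (0+2) - 1 = 1, borrow out 1
  col 6: (0 - 1 borrow-in) - 0 → borrow from next column: (-1+2) - 0 = 1, borrow out 1
  col 7: (1 - 1 borrow-in) - 0 → 0 - 0 = 0, borrow out 0
  col 8: (1 - 0 borrow-in) - 0 → 1 - 0 = 1, borrow out 0
  col 9: (1 - 0 borrow-in) - 0 → 1 - 0 = 1, borrow out 0
Reading bits MSB→LSB: 1101101010
Strip leading zeros: 1101101010
= 1101101010


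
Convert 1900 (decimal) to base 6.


Divide by 6 repeatedly:
1900 ÷ 6 = 316 remainder 4
316 ÷ 6 = 52 remainder 4
52 ÷ 6 = 8 remainder 4
8 ÷ 6 = 1 remainder 2
1 ÷ 6 = 0 remainder 1
Reading remainders bottom-up:
= 12444


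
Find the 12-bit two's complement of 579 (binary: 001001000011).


Original: 001001000011
Step 1 - Invert all bits: 110110111100
Step 2 - Add 1: 110110111100 + 1
= 110110111101 (represents -579)


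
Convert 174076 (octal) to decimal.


Positional values:
Position 0: 6 × 8^0 = 6
Position 1: 7 × 8^1 = 56
Position 2: 0 × 8^2 = 0
Position 3: 4 × 8^3 = 2048
Position 4: 7 × 8^4 = 28672
Position 5: 1 × 8^5 = 32768
Sum = 6 + 56 + 0 + 2048 + 28672 + 32768
= 63550


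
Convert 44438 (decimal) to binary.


Divide by 2 repeatedly:
44438 ÷ 2 = 22219 remainder 0
22219 ÷ 2 = 11109 remainder 1
11109 ÷ 2 = 5554 remainder 1
5554 ÷ 2 = 2777 remainder 0
2777 ÷ 2 = 1388 remainder 1
1388 ÷ 2 = 694 remainder 0
694 ÷ 2 = 347 remainder 0
347 ÷ 2 = 173 remainder 1
173 ÷ 2 = 86 remainder 1
86 ÷ 2 = 43 remainder 0
43 ÷ 2 = 21 remainder 1
21 ÷ 2 = 10 remainder 1
10 ÷ 2 = 5 remainder 0
5 ÷ 2 = 2 remainder 1
2 ÷ 2 = 1 remainder 0
1 ÷ 2 = 0 remainder 1
Reading remainders bottom-up:
= 1010110110010110


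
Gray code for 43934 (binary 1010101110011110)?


Binary: 1010101110011110
Gray code: G = B XOR (B >> 1)
B >> 1 = 0101010111001111
1010101110011110 XOR 0101010111001111:
  1 XOR 0 = 1
  0 XOR 1 = 1
  1 XOR 0 = 1
  0 XOR 1 = 1
  1 XOR 0 = 1
  0 XOR 1 = 1
  1 XOR 0 = 1
  1 XOR 1 = 0
  1 XOR 1 = 0
  0 XOR 1 = 1
  0 XOR 0 = 0
  1 XOR 0 = 1
  1 XOR 1 = 0
  1 XOR 1 = 0
  1 XOR 1 = 0
  0 XOR 1 = 1
= 1111111001010001


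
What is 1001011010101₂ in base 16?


Group into 4-bit nibbles: 0001001011010101
  0001 = 1
  0010 = 2
  1101 = D
  0101 = 5
= 0x12D5


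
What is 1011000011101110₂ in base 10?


Positional values:
Bit 1: 1 × 2^1 = 2
Bit 2: 1 × 2^2 = 4
Bit 3: 1 × 2^3 = 8
Bit 5: 1 × 2^5 = 32
Bit 6: 1 × 2^6 = 64
Bit 7: 1 × 2^7 = 128
Bit 12: 1 × 2^12 = 4096
Bit 13: 1 × 2^13 = 8192
Bit 15: 1 × 2^15 = 32768
Sum = 2 + 4 + 8 + 32 + 64 + 128 + 4096 + 8192 + 32768
= 45294


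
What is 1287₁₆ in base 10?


Positional values:
Position 0: 7 × 16^0 = 7 × 1 = 7
Position 1: 8 × 16^1 = 8 × 16 = 128
Position 2: 2 × 16^2 = 2 × 256 = 512
Position 3: 1 × 16^3 = 1 × 4096 = 4096
Sum = 7 + 128 + 512 + 4096
= 4743


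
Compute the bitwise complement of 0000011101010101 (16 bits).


Original: 0000011101010101
Invert all bits:
  bit 0: 0 → 1
  bit 1: 0 → 1
  bit 2: 0 → 1
  bit 3: 0 → 1
  bit 4: 0 → 1
  bit 5: 1 → 0
  bit 6: 1 → 0
  bit 7: 1 → 0
  bit 8: 0 → 1
  bit 9: 1 → 0
  bit 10: 0 → 1
  bit 11: 1 → 0
  bit 12: 0 → 1
  bit 13: 1 → 0
  bit 14: 0 → 1
  bit 15: 1 → 0
= 1111100010101010


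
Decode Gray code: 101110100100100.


Gray code: 101110100100100
MSB stays the same: 1
Each subsequent bit = prev_binary XOR current_gray:
  B[1] = 1 XOR 0 = 1
  B[2] = 1 XOR 1 = 0
  B[3] = 0 XOR 1 = 1
  B[4] = 1 XOR 1 = 0
  B[5] = 0 XOR 0 = 0
  B[6] = 0 XOR 1 = 1
  B[7] = 1 XOR 0 = 1
  B[8] = 1 XOR 0 = 1
  B[9] = 1 XOR 1 = 0
  B[10] = 0 XOR 0 = 0
  B[11] = 0 XOR 0 = 0
  B[12] = 0 XOR 1 = 1
  B[13] = 1 XOR 0 = 1
  B[14] = 1 XOR 0 = 1
= 110100111000111 (27079 decimal)


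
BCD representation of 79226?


Each digit → 4-bit binary:
  7 → 0111
  9 → 1001
  2 → 0010
  2 → 0010
  6 → 0110
= 0111 1001 0010 0010 0110


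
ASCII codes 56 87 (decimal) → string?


Codes (decimal): 56 87
Per-code ASCII lookup:
  56  (range 48-57: digits, 56 - 48 = 8) → '8'
  87  (range 65-90: uppercase, 87 - 65 = 22) → 'W'
= '8W'


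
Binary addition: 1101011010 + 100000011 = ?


Align and add column by column (LSB to MSB, carry propagating):
  01101011010
+ 00100000011
  -----------
  col 0: 0 + 1 + 0 (carry in) = 1 → bit 1, carry out 0
  col 1: 1 + 1 + 0 (carry in) = 2 → bit 0, carry out 1
  col 2: 0 + 0 + 1 (carry in) = 1 → bit 1, carry out 0
  col 3: 1 + 0 + 0 (carry in) = 1 → bit 1, carry out 0
  col 4: 1 + 0 + 0 (carry in) = 1 → bit 1, carry out 0
  col 5: 0 + 0 + 0 (carry in) = 0 → bit 0, carry out 0
  col 6: 1 + 0 + 0 (carry in) = 1 → bit 1, carry out 0
  col 7: 0 + 0 + 0 (carry in) = 0 → bit 0, carry out 0
  col 8: 1 + 1 + 0 (carry in) = 2 → bit 0, carry out 1
  col 9: 1 + 0 + 1 (carry in) = 2 → bit 0, carry out 1
  col 10: 0 + 0 + 1 (carry in) = 1 → bit 1, carry out 0
Reading bits MSB→LSB: 10001011101
Strip leading zeros: 10001011101
= 10001011101


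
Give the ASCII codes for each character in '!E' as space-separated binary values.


String: '!E'  (2 characters)
Per-character ASCII lookup:
  '!': special character: '!' = 33 → 100001
  'E': uppercase starts at 65: 'E' = 65 + 4 = 69 → 1000101
= 100001 1000101


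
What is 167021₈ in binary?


Each octal digit → 3 binary bits:
  1 = 001
  6 = 110
  7 = 111
  0 = 000
  2 = 010
  1 = 001
Concatenate: 001 110 111 000 010 001
= 001110111000010001


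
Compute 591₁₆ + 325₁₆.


Align and add column by column (LSB to MSB, each column mod 16 with carry):
  0591
+ 0325
  ----
  col 0: 1(1) + 5(5) + 0 (carry in) = 6 → 6(6), carry out 0
  col 1: 9(9) + 2(2) + 0 (carry in) = 11 → B(11), carry out 0
  col 2: 5(5) + 3(3) + 0 (carry in) = 8 → 8(8), carry out 0
  col 3: 0(0) + 0(0) + 0 (carry in) = 0 → 0(0), carry out 0
Reading digits MSB→LSB: 08B6
Strip leading zeros: 8B6
= 0x8B6


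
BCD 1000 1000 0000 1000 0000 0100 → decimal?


Each 4-bit group → digit:
  1000 → 8
  1000 → 8
  0000 → 0
  1000 → 8
  0000 → 0
  0100 → 4
= 880804


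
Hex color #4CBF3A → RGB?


Hex: #4CBF3A
R = 4C₁₆ = 76
G = BF₁₆ = 191
B = 3A₁₆ = 58
= RGB(76, 191, 58)


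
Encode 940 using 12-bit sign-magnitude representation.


Sign bit: 0 (positive)
Magnitude: 940 = 01110101100
= 001110101100


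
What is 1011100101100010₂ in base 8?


Group into 3-bit groups: 001011100101100010
  001 = 1
  011 = 3
  100 = 4
  101 = 5
  100 = 4
  010 = 2
= 0o134542


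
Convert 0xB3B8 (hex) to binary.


Each hex digit → 4 binary bits:
  B = 1011
  3 = 0011
  B = 1011
  8 = 1000
Concatenate: 1011 0011 1011 1000
= 1011001110111000


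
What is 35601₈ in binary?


Each octal digit → 3 binary bits:
  3 = 011
  5 = 101
  6 = 110
  0 = 000
  1 = 001
Concatenate: 011 101 110 000 001
= 011101110000001


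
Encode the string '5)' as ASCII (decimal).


String: '5)'  (2 characters)
Per-character ASCII lookup:
  '5': digits start at 48: '5' = 48 + 5 = 53
  ')': special character: ')' = 41
= 53 41


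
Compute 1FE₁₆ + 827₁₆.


Align and add column by column (LSB to MSB, each column mod 16 with carry):
  01FE
+ 0827
  ----
  col 0: E(14) + 7(7) + 0 (carry in) = 21 → 5(5), carry out 1
  col 1: F(15) + 2(2) + 1 (carry in) = 18 → 2(2), carry out 1
  col 2: 1(1) + 8(8) + 1 (carry in) = 10 → A(10), carry out 0
  col 3: 0(0) + 0(0) + 0 (carry in) = 0 → 0(0), carry out 0
Reading digits MSB→LSB: 0A25
Strip leading zeros: A25
= 0xA25


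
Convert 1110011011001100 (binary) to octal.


Group into 3-bit groups: 001110011011001100
  001 = 1
  110 = 6
  011 = 3
  011 = 3
  001 = 1
  100 = 4
= 0o163314


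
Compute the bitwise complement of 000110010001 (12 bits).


Original: 000110010001
Invert all bits:
  bit 0: 0 → 1
  bit 1: 0 → 1
  bit 2: 0 → 1
  bit 3: 1 → 0
  bit 4: 1 → 0
  bit 5: 0 → 1
  bit 6: 0 → 1
  bit 7: 1 → 0
  bit 8: 0 → 1
  bit 9: 0 → 1
  bit 10: 0 → 1
  bit 11: 1 → 0
= 111001101110


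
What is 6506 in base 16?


Divide by 16 repeatedly:
6506 ÷ 16 = 406 remainder 10 (A)
406 ÷ 16 = 25 remainder 6 (6)
25 ÷ 16 = 1 remainder 9 (9)
1 ÷ 16 = 0 remainder 1 (1)
Reading remainders bottom-up:
= 0x196A


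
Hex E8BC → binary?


Each hex digit → 4 binary bits:
  E = 1110
  8 = 1000
  B = 1011
  C = 1100
Concatenate: 1110 1000 1011 1100
= 1110100010111100


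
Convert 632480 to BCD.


Each digit → 4-bit binary:
  6 → 0110
  3 → 0011
  2 → 0010
  4 → 0100
  8 → 1000
  0 → 0000
= 0110 0011 0010 0100 1000 0000


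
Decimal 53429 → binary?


Divide by 2 repeatedly:
53429 ÷ 2 = 26714 remainder 1
26714 ÷ 2 = 13357 remainder 0
13357 ÷ 2 = 6678 remainder 1
6678 ÷ 2 = 3339 remainder 0
3339 ÷ 2 = 1669 remainder 1
1669 ÷ 2 = 834 remainder 1
834 ÷ 2 = 417 remainder 0
417 ÷ 2 = 208 remainder 1
208 ÷ 2 = 104 remainder 0
104 ÷ 2 = 52 remainder 0
52 ÷ 2 = 26 remainder 0
26 ÷ 2 = 13 remainder 0
13 ÷ 2 = 6 remainder 1
6 ÷ 2 = 3 remainder 0
3 ÷ 2 = 1 remainder 1
1 ÷ 2 = 0 remainder 1
Reading remainders bottom-up:
= 1101000010110101


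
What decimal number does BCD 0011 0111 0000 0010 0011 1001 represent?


Each 4-bit group → digit:
  0011 → 3
  0111 → 7
  0000 → 0
  0010 → 2
  0011 → 3
  1001 → 9
= 370239


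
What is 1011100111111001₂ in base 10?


Positional values:
Bit 0: 1 × 2^0 = 1
Bit 3: 1 × 2^3 = 8
Bit 4: 1 × 2^4 = 16
Bit 5: 1 × 2^5 = 32
Bit 6: 1 × 2^6 = 64
Bit 7: 1 × 2^7 = 128
Bit 8: 1 × 2^8 = 256
Bit 11: 1 × 2^11 = 2048
Bit 12: 1 × 2^12 = 4096
Bit 13: 1 × 2^13 = 8192
Bit 15: 1 × 2^15 = 32768
Sum = 1 + 8 + 16 + 32 + 64 + 128 + 256 + 2048 + 4096 + 8192 + 32768
= 47609


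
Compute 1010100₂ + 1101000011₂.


Align and add column by column (LSB to MSB, carry propagating):
  00001010100
+ 01101000011
  -----------
  col 0: 0 + 1 + 0 (carry in) = 1 → bit 1, carry out 0
  col 1: 0 + 1 + 0 (carry in) = 1 → bit 1, carry out 0
  col 2: 1 + 0 + 0 (carry in) = 1 → bit 1, carry out 0
  col 3: 0 + 0 + 0 (carry in) = 0 → bit 0, carry out 0
  col 4: 1 + 0 + 0 (carry in) = 1 → bit 1, carry out 0
  col 5: 0 + 0 + 0 (carry in) = 0 → bit 0, carry out 0
  col 6: 1 + 1 + 0 (carry in) = 2 → bit 0, carry out 1
  col 7: 0 + 0 + 1 (carry in) = 1 → bit 1, carry out 0
  col 8: 0 + 1 + 0 (carry in) = 1 → bit 1, carry out 0
  col 9: 0 + 1 + 0 (carry in) = 1 → bit 1, carry out 0
  col 10: 0 + 0 + 0 (carry in) = 0 → bit 0, carry out 0
Reading bits MSB→LSB: 01110010111
Strip leading zeros: 1110010111
= 1110010111


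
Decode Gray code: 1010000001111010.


Gray code: 1010000001111010
MSB stays the same: 1
Each subsequent bit = prev_binary XOR current_gray:
  B[1] = 1 XOR 0 = 1
  B[2] = 1 XOR 1 = 0
  B[3] = 0 XOR 0 = 0
  B[4] = 0 XOR 0 = 0
  B[5] = 0 XOR 0 = 0
  B[6] = 0 XOR 0 = 0
  B[7] = 0 XOR 0 = 0
  B[8] = 0 XOR 0 = 0
  B[9] = 0 XOR 1 = 1
  B[10] = 1 XOR 1 = 0
  B[11] = 0 XOR 1 = 1
  B[12] = 1 XOR 1 = 0
  B[13] = 0 XOR 0 = 0
  B[14] = 0 XOR 1 = 1
  B[15] = 1 XOR 0 = 1
= 1100000001010011 (49235 decimal)


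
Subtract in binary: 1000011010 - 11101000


Align and subtract column by column (LSB to MSB, borrowing when needed):
  1000011010
- 0011101000
  ----------
  col 0: (0 - 0 borrow-in) - 0 → 0 - 0 = 0, borrow out 0
  col 1: (1 - 0 borrow-in) - 0 → 1 - 0 = 1, borrow out 0
  col 2: (0 - 0 borrow-in) - 0 → 0 - 0 = 0, borrow out 0
  col 3: (1 - 0 borrow-in) - 1 → 1 - 1 = 0, borrow out 0
  col 4: (1 - 0 borrow-in) - 0 → 1 - 0 = 1, borrow out 0
  col 5: (0 - 0 borrow-in) - 1 → borrow from next column: (0+2) - 1 = 1, borrow out 1
  col 6: (0 - 1 borrow-in) - 1 → borrow from next column: (-1+2) - 1 = 0, borrow out 1
  col 7: (0 - 1 borrow-in) - 1 → borrow from next column: (-1+2) - 1 = 0, borrow out 1
  col 8: (0 - 1 borrow-in) - 0 → borrow from next column: (-1+2) - 0 = 1, borrow out 1
  col 9: (1 - 1 borrow-in) - 0 → 0 - 0 = 0, borrow out 0
Reading bits MSB→LSB: 0100110010
Strip leading zeros: 100110010
= 100110010


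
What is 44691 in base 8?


Divide by 8 repeatedly:
44691 ÷ 8 = 5586 remainder 3
5586 ÷ 8 = 698 remainder 2
698 ÷ 8 = 87 remainder 2
87 ÷ 8 = 10 remainder 7
10 ÷ 8 = 1 remainder 2
1 ÷ 8 = 0 remainder 1
Reading remainders bottom-up:
= 0o127223


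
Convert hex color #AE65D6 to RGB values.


Hex: #AE65D6
R = AE₁₆ = 174
G = 65₁₆ = 101
B = D6₁₆ = 214
= RGB(174, 101, 214)


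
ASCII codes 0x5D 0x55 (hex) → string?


Codes (hex): 0x5D 0x55
Per-code ASCII lookup:
  0x5D = 93  (special character) → ']'
  0x55 = 85  (range 65-90: uppercase, 85 - 65 = 20) → 'U'
= ']U'


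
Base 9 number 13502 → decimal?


Positional values (base 9):
  2 × 9^0 = 2 × 1 = 2
  0 × 9^1 = 0 × 9 = 0
  5 × 9^2 = 5 × 81 = 405
  3 × 9^3 = 3 × 729 = 2187
  1 × 9^4 = 1 × 6561 = 6561
Sum = 2 + 0 + 405 + 2187 + 6561
= 9155


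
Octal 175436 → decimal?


Positional values:
Position 0: 6 × 8^0 = 6
Position 1: 3 × 8^1 = 24
Position 2: 4 × 8^2 = 256
Position 3: 5 × 8^3 = 2560
Position 4: 7 × 8^4 = 28672
Position 5: 1 × 8^5 = 32768
Sum = 6 + 24 + 256 + 2560 + 28672 + 32768
= 64286


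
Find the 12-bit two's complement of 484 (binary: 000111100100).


Original: 000111100100
Step 1 - Invert all bits: 111000011011
Step 2 - Add 1: 111000011011 + 1
= 111000011100 (represents -484)


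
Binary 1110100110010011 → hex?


Group into 4-bit nibbles: 1110100110010011
  1110 = E
  1001 = 9
  1001 = 9
  0011 = 3
= 0xE993


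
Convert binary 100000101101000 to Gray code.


Binary: 100000101101000
Gray code: G = B XOR (B >> 1)
B >> 1 = 010000010110100
100000101101000 XOR 010000010110100:
  1 XOR 0 = 1
  0 XOR 1 = 1
  0 XOR 0 = 0
  0 XOR 0 = 0
  0 XOR 0 = 0
  0 XOR 0 = 0
  1 XOR 0 = 1
  0 XOR 1 = 1
  1 XOR 0 = 1
  1 XOR 1 = 0
  0 XOR 1 = 1
  1 XOR 0 = 1
  0 XOR 1 = 1
  0 XOR 0 = 0
  0 XOR 0 = 0
= 110000111011100


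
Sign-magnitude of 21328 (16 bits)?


Sign bit: 0 (positive)
Magnitude: 21328 = 101001101010000
= 0101001101010000


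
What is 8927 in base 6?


Divide by 6 repeatedly:
8927 ÷ 6 = 1487 remainder 5
1487 ÷ 6 = 247 remainder 5
247 ÷ 6 = 41 remainder 1
41 ÷ 6 = 6 remainder 5
6 ÷ 6 = 1 remainder 0
1 ÷ 6 = 0 remainder 1
Reading remainders bottom-up:
= 105155


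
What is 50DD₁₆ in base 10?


Positional values:
Position 0: D × 16^0 = 13 × 1 = 13
Position 1: D × 16^1 = 13 × 16 = 208
Position 2: 0 × 16^2 = 0 × 256 = 0
Position 3: 5 × 16^3 = 5 × 4096 = 20480
Sum = 13 + 208 + 0 + 20480
= 20701


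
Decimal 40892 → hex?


Divide by 16 repeatedly:
40892 ÷ 16 = 2555 remainder 12 (C)
2555 ÷ 16 = 159 remainder 11 (B)
159 ÷ 16 = 9 remainder 15 (F)
9 ÷ 16 = 0 remainder 9 (9)
Reading remainders bottom-up:
= 0x9FBC


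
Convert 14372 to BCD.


Each digit → 4-bit binary:
  1 → 0001
  4 → 0100
  3 → 0011
  7 → 0111
  2 → 0010
= 0001 0100 0011 0111 0010


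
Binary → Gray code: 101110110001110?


Binary: 101110110001110
Gray code: G = B XOR (B >> 1)
B >> 1 = 010111011000111
101110110001110 XOR 010111011000111:
  1 XOR 0 = 1
  0 XOR 1 = 1
  1 XOR 0 = 1
  1 XOR 1 = 0
  1 XOR 1 = 0
  0 XOR 1 = 1
  1 XOR 0 = 1
  1 XOR 1 = 0
  0 XOR 1 = 1
  0 XOR 0 = 0
  0 XOR 0 = 0
  1 XOR 0 = 1
  1 XOR 1 = 0
  1 XOR 1 = 0
  0 XOR 1 = 1
= 111001101001001


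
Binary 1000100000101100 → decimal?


Positional values:
Bit 2: 1 × 2^2 = 4
Bit 3: 1 × 2^3 = 8
Bit 5: 1 × 2^5 = 32
Bit 11: 1 × 2^11 = 2048
Bit 15: 1 × 2^15 = 32768
Sum = 4 + 8 + 32 + 2048 + 32768
= 34860


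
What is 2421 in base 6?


Divide by 6 repeatedly:
2421 ÷ 6 = 403 remainder 3
403 ÷ 6 = 67 remainder 1
67 ÷ 6 = 11 remainder 1
11 ÷ 6 = 1 remainder 5
1 ÷ 6 = 0 remainder 1
Reading remainders bottom-up:
= 15113


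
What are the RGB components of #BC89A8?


Hex: #BC89A8
R = BC₁₆ = 188
G = 89₁₆ = 137
B = A8₁₆ = 168
= RGB(188, 137, 168)


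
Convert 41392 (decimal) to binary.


Divide by 2 repeatedly:
41392 ÷ 2 = 20696 remainder 0
20696 ÷ 2 = 10348 remainder 0
10348 ÷ 2 = 5174 remainder 0
5174 ÷ 2 = 2587 remainder 0
2587 ÷ 2 = 1293 remainder 1
1293 ÷ 2 = 646 remainder 1
646 ÷ 2 = 323 remainder 0
323 ÷ 2 = 161 remainder 1
161 ÷ 2 = 80 remainder 1
80 ÷ 2 = 40 remainder 0
40 ÷ 2 = 20 remainder 0
20 ÷ 2 = 10 remainder 0
10 ÷ 2 = 5 remainder 0
5 ÷ 2 = 2 remainder 1
2 ÷ 2 = 1 remainder 0
1 ÷ 2 = 0 remainder 1
Reading remainders bottom-up:
= 1010000110110000


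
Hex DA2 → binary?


Each hex digit → 4 binary bits:
  D = 1101
  A = 1010
  2 = 0010
Concatenate: 1101 1010 0010
= 110110100010


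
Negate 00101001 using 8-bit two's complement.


Original: 00101001
Step 1 - Invert all bits: 11010110
Step 2 - Add 1: 11010110 + 1
= 11010111 (represents -41)


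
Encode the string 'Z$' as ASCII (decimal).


String: 'Z$'  (2 characters)
Per-character ASCII lookup:
  'Z': uppercase starts at 65: 'Z' = 65 + 25 = 90
  '$': special character: '$' = 36
= 90 36


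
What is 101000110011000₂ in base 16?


Group into 4-bit nibbles: 0101000110011000
  0101 = 5
  0001 = 1
  1001 = 9
  1000 = 8
= 0x5198


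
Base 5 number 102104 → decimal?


Positional values (base 5):
  4 × 5^0 = 4 × 1 = 4
  0 × 5^1 = 0 × 5 = 0
  1 × 5^2 = 1 × 25 = 25
  2 × 5^3 = 2 × 125 = 250
  0 × 5^4 = 0 × 625 = 0
  1 × 5^5 = 1 × 3125 = 3125
Sum = 4 + 0 + 25 + 250 + 0 + 3125
= 3404


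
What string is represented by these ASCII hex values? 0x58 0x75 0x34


Codes (hex): 0x58 0x75 0x34
Per-code ASCII lookup:
  0x58 = 88  (range 65-90: uppercase, 88 - 65 = 23) → 'X'
  0x75 = 117  (range 97-122: lowercase, 117 - 97 = 20) → 'u'
  0x34 = 52  (range 48-57: digits, 52 - 48 = 4) → '4'
= 'Xu4'


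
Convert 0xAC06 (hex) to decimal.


Positional values:
Position 0: 6 × 16^0 = 6 × 1 = 6
Position 1: 0 × 16^1 = 0 × 16 = 0
Position 2: C × 16^2 = 12 × 256 = 3072
Position 3: A × 16^3 = 10 × 4096 = 40960
Sum = 6 + 0 + 3072 + 40960
= 44038


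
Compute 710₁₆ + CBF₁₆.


Align and add column by column (LSB to MSB, each column mod 16 with carry):
  0710
+ 0CBF
  ----
  col 0: 0(0) + F(15) + 0 (carry in) = 15 → F(15), carry out 0
  col 1: 1(1) + B(11) + 0 (carry in) = 12 → C(12), carry out 0
  col 2: 7(7) + C(12) + 0 (carry in) = 19 → 3(3), carry out 1
  col 3: 0(0) + 0(0) + 1 (carry in) = 1 → 1(1), carry out 0
Reading digits MSB→LSB: 13CF
Strip leading zeros: 13CF
= 0x13CF


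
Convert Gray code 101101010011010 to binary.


Gray code: 101101010011010
MSB stays the same: 1
Each subsequent bit = prev_binary XOR current_gray:
  B[1] = 1 XOR 0 = 1
  B[2] = 1 XOR 1 = 0
  B[3] = 0 XOR 1 = 1
  B[4] = 1 XOR 0 = 1
  B[5] = 1 XOR 1 = 0
  B[6] = 0 XOR 0 = 0
  B[7] = 0 XOR 1 = 1
  B[8] = 1 XOR 0 = 1
  B[9] = 1 XOR 0 = 1
  B[10] = 1 XOR 1 = 0
  B[11] = 0 XOR 1 = 1
  B[12] = 1 XOR 0 = 1
  B[13] = 1 XOR 1 = 0
  B[14] = 0 XOR 0 = 0
= 110110011101100 (27884 decimal)


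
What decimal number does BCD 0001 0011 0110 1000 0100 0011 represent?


Each 4-bit group → digit:
  0001 → 1
  0011 → 3
  0110 → 6
  1000 → 8
  0100 → 4
  0011 → 3
= 136843


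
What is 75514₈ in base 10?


Positional values:
Position 0: 4 × 8^0 = 4
Position 1: 1 × 8^1 = 8
Position 2: 5 × 8^2 = 320
Position 3: 5 × 8^3 = 2560
Position 4: 7 × 8^4 = 28672
Sum = 4 + 8 + 320 + 2560 + 28672
= 31564


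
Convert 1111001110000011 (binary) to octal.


Group into 3-bit groups: 001111001110000011
  001 = 1
  111 = 7
  001 = 1
  110 = 6
  000 = 0
  011 = 3
= 0o171603


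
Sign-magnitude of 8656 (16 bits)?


Sign bit: 0 (positive)
Magnitude: 8656 = 010000111010000
= 0010000111010000


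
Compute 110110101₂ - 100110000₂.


Align and subtract column by column (LSB to MSB, borrowing when needed):
  110110101
- 100110000
  ---------
  col 0: (1 - 0 borrow-in) - 0 → 1 - 0 = 1, borrow out 0
  col 1: (0 - 0 borrow-in) - 0 → 0 - 0 = 0, borrow out 0
  col 2: (1 - 0 borrow-in) - 0 → 1 - 0 = 1, borrow out 0
  col 3: (0 - 0 borrow-in) - 0 → 0 - 0 = 0, borrow out 0
  col 4: (1 - 0 borrow-in) - 1 → 1 - 1 = 0, borrow out 0
  col 5: (1 - 0 borrow-in) - 1 → 1 - 1 = 0, borrow out 0
  col 6: (0 - 0 borrow-in) - 0 → 0 - 0 = 0, borrow out 0
  col 7: (1 - 0 borrow-in) - 0 → 1 - 0 = 1, borrow out 0
  col 8: (1 - 0 borrow-in) - 1 → 1 - 1 = 0, borrow out 0
Reading bits MSB→LSB: 010000101
Strip leading zeros: 10000101
= 10000101


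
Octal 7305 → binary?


Each octal digit → 3 binary bits:
  7 = 111
  3 = 011
  0 = 000
  5 = 101
Concatenate: 111 011 000 101
= 111011000101


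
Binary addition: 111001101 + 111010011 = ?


Align and add column by column (LSB to MSB, carry propagating):
  0111001101
+ 0111010011
  ----------
  col 0: 1 + 1 + 0 (carry in) = 2 → bit 0, carry out 1
  col 1: 0 + 1 + 1 (carry in) = 2 → bit 0, carry out 1
  col 2: 1 + 0 + 1 (carry in) = 2 → bit 0, carry out 1
  col 3: 1 + 0 + 1 (carry in) = 2 → bit 0, carry out 1
  col 4: 0 + 1 + 1 (carry in) = 2 → bit 0, carry out 1
  col 5: 0 + 0 + 1 (carry in) = 1 → bit 1, carry out 0
  col 6: 1 + 1 + 0 (carry in) = 2 → bit 0, carry out 1
  col 7: 1 + 1 + 1 (carry in) = 3 → bit 1, carry out 1
  col 8: 1 + 1 + 1 (carry in) = 3 → bit 1, carry out 1
  col 9: 0 + 0 + 1 (carry in) = 1 → bit 1, carry out 0
Reading bits MSB→LSB: 1110100000
Strip leading zeros: 1110100000
= 1110100000


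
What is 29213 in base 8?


Divide by 8 repeatedly:
29213 ÷ 8 = 3651 remainder 5
3651 ÷ 8 = 456 remainder 3
456 ÷ 8 = 57 remainder 0
57 ÷ 8 = 7 remainder 1
7 ÷ 8 = 0 remainder 7
Reading remainders bottom-up:
= 0o71035


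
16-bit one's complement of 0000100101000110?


Original: 0000100101000110
Invert all bits:
  bit 0: 0 → 1
  bit 1: 0 → 1
  bit 2: 0 → 1
  bit 3: 0 → 1
  bit 4: 1 → 0
  bit 5: 0 → 1
  bit 6: 0 → 1
  bit 7: 1 → 0
  bit 8: 0 → 1
  bit 9: 1 → 0
  bit 10: 0 → 1
  bit 11: 0 → 1
  bit 12: 0 → 1
  bit 13: 1 → 0
  bit 14: 1 → 0
  bit 15: 0 → 1
= 1111011010111001


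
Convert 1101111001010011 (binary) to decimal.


Positional values:
Bit 0: 1 × 2^0 = 1
Bit 1: 1 × 2^1 = 2
Bit 4: 1 × 2^4 = 16
Bit 6: 1 × 2^6 = 64
Bit 9: 1 × 2^9 = 512
Bit 10: 1 × 2^10 = 1024
Bit 11: 1 × 2^11 = 2048
Bit 12: 1 × 2^12 = 4096
Bit 14: 1 × 2^14 = 16384
Bit 15: 1 × 2^15 = 32768
Sum = 1 + 2 + 16 + 64 + 512 + 1024 + 2048 + 4096 + 16384 + 32768
= 56915


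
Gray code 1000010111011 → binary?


Gray code: 1000010111011
MSB stays the same: 1
Each subsequent bit = prev_binary XOR current_gray:
  B[1] = 1 XOR 0 = 1
  B[2] = 1 XOR 0 = 1
  B[3] = 1 XOR 0 = 1
  B[4] = 1 XOR 0 = 1
  B[5] = 1 XOR 1 = 0
  B[6] = 0 XOR 0 = 0
  B[7] = 0 XOR 1 = 1
  B[8] = 1 XOR 1 = 0
  B[9] = 0 XOR 1 = 1
  B[10] = 1 XOR 0 = 1
  B[11] = 1 XOR 1 = 0
  B[12] = 0 XOR 1 = 1
= 1111100101101 (7981 decimal)


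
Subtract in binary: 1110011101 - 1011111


Align and subtract column by column (LSB to MSB, borrowing when needed):
  1110011101
- 0001011111
  ----------
  col 0: (1 - 0 borrow-in) - 1 → 1 - 1 = 0, borrow out 0
  col 1: (0 - 0 borrow-in) - 1 → borrow from next column: (0+2) - 1 = 1, borrow out 1
  col 2: (1 - 1 borrow-in) - 1 → borrow from next column: (0+2) - 1 = 1, borrow out 1
  col 3: (1 - 1 borrow-in) - 1 → borrow from next column: (0+2) - 1 = 1, borrow out 1
  col 4: (1 - 1 borrow-in) - 1 → borrow from next column: (0+2) - 1 = 1, borrow out 1
  col 5: (0 - 1 borrow-in) - 0 → borrow from next column: (-1+2) - 0 = 1, borrow out 1
  col 6: (0 - 1 borrow-in) - 1 → borrow from next column: (-1+2) - 1 = 0, borrow out 1
  col 7: (1 - 1 borrow-in) - 0 → 0 - 0 = 0, borrow out 0
  col 8: (1 - 0 borrow-in) - 0 → 1 - 0 = 1, borrow out 0
  col 9: (1 - 0 borrow-in) - 0 → 1 - 0 = 1, borrow out 0
Reading bits MSB→LSB: 1100111110
Strip leading zeros: 1100111110
= 1100111110


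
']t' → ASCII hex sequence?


String: ']t'  (2 characters)
Per-character ASCII lookup:
  ']': special character: ']' = 93 → 0x5D
  't': lowercase starts at 97: 't' = 97 + 19 = 116 → 0x74
= 0x5D 0x74


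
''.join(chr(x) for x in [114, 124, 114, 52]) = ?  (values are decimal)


Codes (decimal): 114 124 114 52
Per-code ASCII lookup:
  114  (range 97-122: lowercase, 114 - 97 = 17) → 'r'
  124  (special character) → '|'
  114  (range 97-122: lowercase, 114 - 97 = 17) → 'r'
  52  (range 48-57: digits, 52 - 48 = 4) → '4'
= 'r|r4'


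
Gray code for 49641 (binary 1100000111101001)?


Binary: 1100000111101001
Gray code: G = B XOR (B >> 1)
B >> 1 = 0110000011110100
1100000111101001 XOR 0110000011110100:
  1 XOR 0 = 1
  1 XOR 1 = 0
  0 XOR 1 = 1
  0 XOR 0 = 0
  0 XOR 0 = 0
  0 XOR 0 = 0
  0 XOR 0 = 0
  1 XOR 0 = 1
  1 XOR 1 = 0
  1 XOR 1 = 0
  1 XOR 1 = 0
  0 XOR 1 = 1
  1 XOR 0 = 1
  0 XOR 1 = 1
  0 XOR 0 = 0
  1 XOR 0 = 1
= 1010000100011101


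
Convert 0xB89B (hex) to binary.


Each hex digit → 4 binary bits:
  B = 1011
  8 = 1000
  9 = 1001
  B = 1011
Concatenate: 1011 1000 1001 1011
= 1011100010011011


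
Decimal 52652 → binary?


Divide by 2 repeatedly:
52652 ÷ 2 = 26326 remainder 0
26326 ÷ 2 = 13163 remainder 0
13163 ÷ 2 = 6581 remainder 1
6581 ÷ 2 = 3290 remainder 1
3290 ÷ 2 = 1645 remainder 0
1645 ÷ 2 = 822 remainder 1
822 ÷ 2 = 411 remainder 0
411 ÷ 2 = 205 remainder 1
205 ÷ 2 = 102 remainder 1
102 ÷ 2 = 51 remainder 0
51 ÷ 2 = 25 remainder 1
25 ÷ 2 = 12 remainder 1
12 ÷ 2 = 6 remainder 0
6 ÷ 2 = 3 remainder 0
3 ÷ 2 = 1 remainder 1
1 ÷ 2 = 0 remainder 1
Reading remainders bottom-up:
= 1100110110101100


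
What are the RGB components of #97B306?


Hex: #97B306
R = 97₁₆ = 151
G = B3₁₆ = 179
B = 06₁₆ = 6
= RGB(151, 179, 6)


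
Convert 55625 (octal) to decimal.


Positional values:
Position 0: 5 × 8^0 = 5
Position 1: 2 × 8^1 = 16
Position 2: 6 × 8^2 = 384
Position 3: 5 × 8^3 = 2560
Position 4: 5 × 8^4 = 20480
Sum = 5 + 16 + 384 + 2560 + 20480
= 23445


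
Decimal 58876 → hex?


Divide by 16 repeatedly:
58876 ÷ 16 = 3679 remainder 12 (C)
3679 ÷ 16 = 229 remainder 15 (F)
229 ÷ 16 = 14 remainder 5 (5)
14 ÷ 16 = 0 remainder 14 (E)
Reading remainders bottom-up:
= 0xE5FC


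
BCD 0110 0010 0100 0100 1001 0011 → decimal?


Each 4-bit group → digit:
  0110 → 6
  0010 → 2
  0100 → 4
  0100 → 4
  1001 → 9
  0011 → 3
= 624493


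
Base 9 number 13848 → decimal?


Positional values (base 9):
  8 × 9^0 = 8 × 1 = 8
  4 × 9^1 = 4 × 9 = 36
  8 × 9^2 = 8 × 81 = 648
  3 × 9^3 = 3 × 729 = 2187
  1 × 9^4 = 1 × 6561 = 6561
Sum = 8 + 36 + 648 + 2187 + 6561
= 9440


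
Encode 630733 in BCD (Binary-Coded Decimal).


Each digit → 4-bit binary:
  6 → 0110
  3 → 0011
  0 → 0000
  7 → 0111
  3 → 0011
  3 → 0011
= 0110 0011 0000 0111 0011 0011


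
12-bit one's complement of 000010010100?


Original: 000010010100
Invert all bits:
  bit 0: 0 → 1
  bit 1: 0 → 1
  bit 2: 0 → 1
  bit 3: 0 → 1
  bit 4: 1 → 0
  bit 5: 0 → 1
  bit 6: 0 → 1
  bit 7: 1 → 0
  bit 8: 0 → 1
  bit 9: 1 → 0
  bit 10: 0 → 1
  bit 11: 0 → 1
= 111101101011


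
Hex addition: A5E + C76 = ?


Align and add column by column (LSB to MSB, each column mod 16 with carry):
  0A5E
+ 0C76
  ----
  col 0: E(14) + 6(6) + 0 (carry in) = 20 → 4(4), carry out 1
  col 1: 5(5) + 7(7) + 1 (carry in) = 13 → D(13), carry out 0
  col 2: A(10) + C(12) + 0 (carry in) = 22 → 6(6), carry out 1
  col 3: 0(0) + 0(0) + 1 (carry in) = 1 → 1(1), carry out 0
Reading digits MSB→LSB: 16D4
Strip leading zeros: 16D4
= 0x16D4


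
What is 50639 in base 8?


Divide by 8 repeatedly:
50639 ÷ 8 = 6329 remainder 7
6329 ÷ 8 = 791 remainder 1
791 ÷ 8 = 98 remainder 7
98 ÷ 8 = 12 remainder 2
12 ÷ 8 = 1 remainder 4
1 ÷ 8 = 0 remainder 1
Reading remainders bottom-up:
= 0o142717


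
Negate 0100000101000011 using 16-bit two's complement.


Original: 0100000101000011
Step 1 - Invert all bits: 1011111010111100
Step 2 - Add 1: 1011111010111100 + 1
= 1011111010111101 (represents -16707)


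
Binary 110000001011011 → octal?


Group into 3-bit groups: 110000001011011
  110 = 6
  000 = 0
  001 = 1
  011 = 3
  011 = 3
= 0o60133


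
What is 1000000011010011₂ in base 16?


Group into 4-bit nibbles: 1000000011010011
  1000 = 8
  0000 = 0
  1101 = D
  0011 = 3
= 0x80D3


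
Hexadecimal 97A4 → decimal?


Positional values:
Position 0: 4 × 16^0 = 4 × 1 = 4
Position 1: A × 16^1 = 10 × 16 = 160
Position 2: 7 × 16^2 = 7 × 256 = 1792
Position 3: 9 × 16^3 = 9 × 4096 = 36864
Sum = 4 + 160 + 1792 + 36864
= 38820


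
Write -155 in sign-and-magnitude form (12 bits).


Sign bit: 1 (negative)
Magnitude: 155 = 00010011011
= 100010011011


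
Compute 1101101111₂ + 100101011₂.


Align and add column by column (LSB to MSB, carry propagating):
  01101101111
+ 00100101011
  -----------
  col 0: 1 + 1 + 0 (carry in) = 2 → bit 0, carry out 1
  col 1: 1 + 1 + 1 (carry in) = 3 → bit 1, carry out 1
  col 2: 1 + 0 + 1 (carry in) = 2 → bit 0, carry out 1
  col 3: 1 + 1 + 1 (carry in) = 3 → bit 1, carry out 1
  col 4: 0 + 0 + 1 (carry in) = 1 → bit 1, carry out 0
  col 5: 1 + 1 + 0 (carry in) = 2 → bit 0, carry out 1
  col 6: 1 + 0 + 1 (carry in) = 2 → bit 0, carry out 1
  col 7: 0 + 0 + 1 (carry in) = 1 → bit 1, carry out 0
  col 8: 1 + 1 + 0 (carry in) = 2 → bit 0, carry out 1
  col 9: 1 + 0 + 1 (carry in) = 2 → bit 0, carry out 1
  col 10: 0 + 0 + 1 (carry in) = 1 → bit 1, carry out 0
Reading bits MSB→LSB: 10010011010
Strip leading zeros: 10010011010
= 10010011010


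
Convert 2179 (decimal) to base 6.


Divide by 6 repeatedly:
2179 ÷ 6 = 363 remainder 1
363 ÷ 6 = 60 remainder 3
60 ÷ 6 = 10 remainder 0
10 ÷ 6 = 1 remainder 4
1 ÷ 6 = 0 remainder 1
Reading remainders bottom-up:
= 14031


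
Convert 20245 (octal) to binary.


Each octal digit → 3 binary bits:
  2 = 010
  0 = 000
  2 = 010
  4 = 100
  5 = 101
Concatenate: 010 000 010 100 101
= 010000010100101


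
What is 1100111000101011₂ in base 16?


Group into 4-bit nibbles: 1100111000101011
  1100 = C
  1110 = E
  0010 = 2
  1011 = B
= 0xCE2B


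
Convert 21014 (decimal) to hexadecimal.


Divide by 16 repeatedly:
21014 ÷ 16 = 1313 remainder 6 (6)
1313 ÷ 16 = 82 remainder 1 (1)
82 ÷ 16 = 5 remainder 2 (2)
5 ÷ 16 = 0 remainder 5 (5)
Reading remainders bottom-up:
= 0x5216


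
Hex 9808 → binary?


Each hex digit → 4 binary bits:
  9 = 1001
  8 = 1000
  0 = 0000
  8 = 1000
Concatenate: 1001 1000 0000 1000
= 1001100000001000


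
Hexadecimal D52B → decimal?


Positional values:
Position 0: B × 16^0 = 11 × 1 = 11
Position 1: 2 × 16^1 = 2 × 16 = 32
Position 2: 5 × 16^2 = 5 × 256 = 1280
Position 3: D × 16^3 = 13 × 4096 = 53248
Sum = 11 + 32 + 1280 + 53248
= 54571


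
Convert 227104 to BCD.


Each digit → 4-bit binary:
  2 → 0010
  2 → 0010
  7 → 0111
  1 → 0001
  0 → 0000
  4 → 0100
= 0010 0010 0111 0001 0000 0100


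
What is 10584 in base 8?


Divide by 8 repeatedly:
10584 ÷ 8 = 1323 remainder 0
1323 ÷ 8 = 165 remainder 3
165 ÷ 8 = 20 remainder 5
20 ÷ 8 = 2 remainder 4
2 ÷ 8 = 0 remainder 2
Reading remainders bottom-up:
= 0o24530
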